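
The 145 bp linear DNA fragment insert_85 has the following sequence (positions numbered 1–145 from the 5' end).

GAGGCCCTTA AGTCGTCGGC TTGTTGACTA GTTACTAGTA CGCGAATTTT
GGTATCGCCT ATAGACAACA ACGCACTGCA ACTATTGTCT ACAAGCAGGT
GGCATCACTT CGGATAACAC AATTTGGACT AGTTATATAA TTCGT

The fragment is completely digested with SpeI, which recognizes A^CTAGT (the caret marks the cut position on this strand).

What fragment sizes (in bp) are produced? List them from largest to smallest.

94, 27, 17, 7 bp

SpeI sites (ACTAGT) start at positions 27, 34, 128.
SpeI cuts after the first base of each site, so after positions 27, 34, 128.
Linear molecule, 3 cuts → 4 fragments:
  1–27 → 27 bp
  28–34 → 7 bp
  35–128 → 94 bp
  129–145 → 17 bp
Sorted largest to smallest: 94, 27, 17, 7 bp.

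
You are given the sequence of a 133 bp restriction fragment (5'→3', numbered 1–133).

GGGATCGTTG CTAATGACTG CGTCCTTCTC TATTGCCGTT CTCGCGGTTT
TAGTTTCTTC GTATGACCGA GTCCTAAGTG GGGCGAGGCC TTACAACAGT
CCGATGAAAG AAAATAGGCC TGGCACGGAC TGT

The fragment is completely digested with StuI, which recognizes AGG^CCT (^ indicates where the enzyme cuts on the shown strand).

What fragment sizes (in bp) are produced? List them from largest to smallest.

88, 30, 15 bp

StuI sites (AGGCCT) start at positions 86, 116.
StuI cuts after base 3 of each site, so after positions 88, 118.
Linear molecule, 2 cuts → 3 fragments:
  1–88 → 88 bp
  89–118 → 30 bp
  119–133 → 15 bp
Sorted largest to smallest: 88, 30, 15 bp.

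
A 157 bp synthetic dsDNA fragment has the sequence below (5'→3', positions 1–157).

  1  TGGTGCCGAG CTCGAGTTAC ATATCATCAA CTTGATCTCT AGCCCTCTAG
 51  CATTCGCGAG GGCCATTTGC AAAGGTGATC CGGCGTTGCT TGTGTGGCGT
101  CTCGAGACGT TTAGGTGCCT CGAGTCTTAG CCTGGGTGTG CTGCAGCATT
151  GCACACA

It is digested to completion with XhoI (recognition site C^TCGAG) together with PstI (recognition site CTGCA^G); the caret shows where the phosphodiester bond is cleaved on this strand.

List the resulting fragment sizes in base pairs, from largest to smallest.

XhoI sites (CTCGAG) start at positions 11, 101, 119.
XhoI cuts after the first base of each site, so after positions 11, 101, 119.
The PstI site (CTGCAG) starts at position 141.
PstI cuts after base 5 of each site (before the last base), so after position 145.
Combined cut positions: 11, 101, 119, 145.
Linear molecule, 4 cuts → 5 fragments:
  1–11 → 11 bp
  12–101 → 90 bp
  102–119 → 18 bp
  120–145 → 26 bp
  146–157 → 12 bp
Sorted largest to smallest: 90, 26, 18, 12, 11 bp.

90, 26, 18, 12, 11 bp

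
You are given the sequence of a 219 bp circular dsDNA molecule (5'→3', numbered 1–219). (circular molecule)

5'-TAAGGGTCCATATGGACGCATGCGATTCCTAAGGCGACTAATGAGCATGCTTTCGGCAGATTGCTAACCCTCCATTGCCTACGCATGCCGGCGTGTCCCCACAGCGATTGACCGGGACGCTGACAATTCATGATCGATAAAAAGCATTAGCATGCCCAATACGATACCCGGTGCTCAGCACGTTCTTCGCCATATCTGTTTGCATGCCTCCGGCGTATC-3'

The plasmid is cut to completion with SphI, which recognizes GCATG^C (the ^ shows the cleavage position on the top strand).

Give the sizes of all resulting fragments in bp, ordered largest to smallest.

SphI sites (GCATGC) start at positions 18, 45, 83, 150, 202.
SphI cuts after base 5 of each site (before the last base), so after positions 22, 49, 87, 154, 206.
Circular molecule, 5 cuts → 5 fragments:
  23–49 → 27 bp
  50–87 → 38 bp
  88–154 → 67 bp
  155–206 → 52 bp
  207–219 then 1–22 → 13 + 22 = 35 bp
Sorted largest to smallest: 67, 52, 38, 35, 27 bp.

67, 52, 38, 35, 27 bp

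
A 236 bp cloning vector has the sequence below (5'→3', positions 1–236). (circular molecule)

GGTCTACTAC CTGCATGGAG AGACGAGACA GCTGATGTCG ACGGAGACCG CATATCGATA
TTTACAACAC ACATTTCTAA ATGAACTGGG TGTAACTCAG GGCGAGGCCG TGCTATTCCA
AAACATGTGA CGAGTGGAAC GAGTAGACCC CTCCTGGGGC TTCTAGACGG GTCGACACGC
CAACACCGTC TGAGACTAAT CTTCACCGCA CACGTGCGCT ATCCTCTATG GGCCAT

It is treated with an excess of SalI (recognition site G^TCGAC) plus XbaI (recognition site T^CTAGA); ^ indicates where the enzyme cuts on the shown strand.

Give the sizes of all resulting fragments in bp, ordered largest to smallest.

125, 102, 9 bp

SalI sites (GTCGAC) start at positions 37, 171.
SalI cuts after the first base of each site, so after positions 37, 171.
The XbaI site (TCTAGA) starts at position 162.
XbaI cuts after the first base of each site, so after position 162.
Combined cut positions: 37, 162, 171.
Circular molecule, 3 cuts → 3 fragments:
  38–162 → 125 bp
  163–171 → 9 bp
  172–236 then 1–37 → 65 + 37 = 102 bp
Sorted largest to smallest: 125, 102, 9 bp.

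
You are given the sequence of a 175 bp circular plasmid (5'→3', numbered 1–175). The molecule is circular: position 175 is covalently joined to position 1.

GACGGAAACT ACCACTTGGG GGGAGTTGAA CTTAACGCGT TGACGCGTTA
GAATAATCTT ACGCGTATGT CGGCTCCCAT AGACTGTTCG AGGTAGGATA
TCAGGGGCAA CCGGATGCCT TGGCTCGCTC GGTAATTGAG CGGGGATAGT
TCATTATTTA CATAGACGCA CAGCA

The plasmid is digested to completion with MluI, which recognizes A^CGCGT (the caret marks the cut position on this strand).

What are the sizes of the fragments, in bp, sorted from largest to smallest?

149, 18, 8 bp

MluI sites (ACGCGT) start at positions 35, 43, 61.
MluI cuts after the first base of each site, so after positions 35, 43, 61.
Circular molecule, 3 cuts → 3 fragments:
  36–43 → 8 bp
  44–61 → 18 bp
  62–175 then 1–35 → 114 + 35 = 149 bp
Sorted largest to smallest: 149, 18, 8 bp.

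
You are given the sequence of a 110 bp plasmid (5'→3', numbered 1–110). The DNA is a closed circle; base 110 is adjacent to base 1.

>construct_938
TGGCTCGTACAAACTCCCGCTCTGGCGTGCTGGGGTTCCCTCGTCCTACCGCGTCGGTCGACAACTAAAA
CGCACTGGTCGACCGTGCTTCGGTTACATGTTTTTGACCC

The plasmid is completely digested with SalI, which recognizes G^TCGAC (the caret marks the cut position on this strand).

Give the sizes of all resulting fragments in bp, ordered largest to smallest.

SalI sites (GTCGAC) start at positions 57, 78.
SalI cuts after the first base of each site, so after positions 57, 78.
Circular molecule, 2 cuts → 2 fragments:
  58–78 → 21 bp
  79–110 then 1–57 → 32 + 57 = 89 bp
Sorted largest to smallest: 89, 21 bp.

89, 21 bp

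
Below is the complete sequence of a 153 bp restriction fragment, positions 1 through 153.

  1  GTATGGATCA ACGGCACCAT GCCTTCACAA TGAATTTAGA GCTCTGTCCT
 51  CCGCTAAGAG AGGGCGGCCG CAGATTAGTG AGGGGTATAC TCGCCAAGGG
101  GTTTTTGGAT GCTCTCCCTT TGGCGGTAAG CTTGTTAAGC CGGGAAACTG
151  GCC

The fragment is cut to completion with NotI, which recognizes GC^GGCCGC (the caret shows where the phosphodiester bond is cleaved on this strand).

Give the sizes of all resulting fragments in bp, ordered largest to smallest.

The NotI site (GCGGCCGC) starts at position 64.
NotI cuts after base 2 of each site, so after position 65.
Linear molecule, 1 cut → 2 fragments:
  1–65 → 65 bp
  66–153 → 88 bp
Sorted largest to smallest: 88, 65 bp.

88, 65 bp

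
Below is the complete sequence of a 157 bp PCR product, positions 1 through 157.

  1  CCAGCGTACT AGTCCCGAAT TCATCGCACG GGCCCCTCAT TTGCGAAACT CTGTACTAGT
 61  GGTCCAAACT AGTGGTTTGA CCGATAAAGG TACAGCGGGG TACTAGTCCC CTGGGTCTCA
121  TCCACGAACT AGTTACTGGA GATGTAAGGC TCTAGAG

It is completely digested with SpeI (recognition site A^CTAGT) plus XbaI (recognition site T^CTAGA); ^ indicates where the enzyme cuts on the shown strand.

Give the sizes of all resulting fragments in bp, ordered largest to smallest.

47, 34, 26, 23, 13, 8, 6 bp

SpeI sites (ACTAGT) start at positions 8, 55, 68, 102, 128.
SpeI cuts after the first base of each site, so after positions 8, 55, 68, 102, 128.
The XbaI site (TCTAGA) starts at position 151.
XbaI cuts after the first base of each site, so after position 151.
Combined cut positions: 8, 55, 68, 102, 128, 151.
Linear molecule, 6 cuts → 7 fragments:
  1–8 → 8 bp
  9–55 → 47 bp
  56–68 → 13 bp
  69–102 → 34 bp
  103–128 → 26 bp
  129–151 → 23 bp
  152–157 → 6 bp
Sorted largest to smallest: 47, 34, 26, 23, 13, 8, 6 bp.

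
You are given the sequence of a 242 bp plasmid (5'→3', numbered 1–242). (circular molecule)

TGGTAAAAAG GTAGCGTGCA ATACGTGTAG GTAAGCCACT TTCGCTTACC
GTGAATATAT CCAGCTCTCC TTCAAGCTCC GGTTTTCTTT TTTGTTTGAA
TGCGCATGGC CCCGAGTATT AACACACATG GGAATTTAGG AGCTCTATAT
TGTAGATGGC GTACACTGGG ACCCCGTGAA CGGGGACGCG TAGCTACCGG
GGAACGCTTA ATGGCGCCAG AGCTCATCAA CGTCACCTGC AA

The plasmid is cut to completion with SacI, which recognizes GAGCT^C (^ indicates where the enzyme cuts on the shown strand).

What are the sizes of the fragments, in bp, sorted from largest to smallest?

162, 80 bp

SacI sites (GAGCTC) start at positions 140, 220.
SacI cuts after base 5 of each site (before the last base), so after positions 144, 224.
Circular molecule, 2 cuts → 2 fragments:
  145–224 → 80 bp
  225–242 then 1–144 → 18 + 144 = 162 bp
Sorted largest to smallest: 162, 80 bp.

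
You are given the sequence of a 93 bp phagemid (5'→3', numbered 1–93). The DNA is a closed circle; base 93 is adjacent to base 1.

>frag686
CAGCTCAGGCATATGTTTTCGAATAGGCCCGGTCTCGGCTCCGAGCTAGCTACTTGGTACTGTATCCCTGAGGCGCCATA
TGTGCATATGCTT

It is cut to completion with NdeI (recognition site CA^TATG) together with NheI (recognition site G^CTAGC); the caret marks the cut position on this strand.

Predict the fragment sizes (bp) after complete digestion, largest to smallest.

34, 33, 18, 8 bp

NdeI sites (CATATG) start at positions 10, 77, 85.
NdeI cuts after base 2 of each site, so after positions 11, 78, 86.
The NheI site (GCTAGC) starts at position 45.
NheI cuts after the first base of each site, so after position 45.
Combined cut positions: 11, 45, 78, 86.
Circular molecule, 4 cuts → 4 fragments:
  12–45 → 34 bp
  46–78 → 33 bp
  79–86 → 8 bp
  87–93 then 1–11 → 7 + 11 = 18 bp
Sorted largest to smallest: 34, 33, 18, 8 bp.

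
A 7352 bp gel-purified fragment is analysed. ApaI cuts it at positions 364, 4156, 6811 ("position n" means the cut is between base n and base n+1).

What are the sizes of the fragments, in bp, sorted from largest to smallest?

Linear molecule, 3 cuts → 4 fragments:
  364 − 0 = 364 bp
  4156 − 364 = 3792 bp
  6811 − 4156 = 2655 bp
  7352 − 6811 = 541 bp
Sorted largest to smallest: 3792, 2655, 541, 364 bp.

3792, 2655, 541, 364 bp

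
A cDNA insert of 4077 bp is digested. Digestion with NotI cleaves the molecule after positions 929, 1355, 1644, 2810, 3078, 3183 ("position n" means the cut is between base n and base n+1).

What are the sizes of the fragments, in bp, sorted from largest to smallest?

Linear molecule, 6 cuts → 7 fragments:
  929 − 0 = 929 bp
  1355 − 929 = 426 bp
  1644 − 1355 = 289 bp
  2810 − 1644 = 1166 bp
  3078 − 2810 = 268 bp
  3183 − 3078 = 105 bp
  4077 − 3183 = 894 bp
Sorted largest to smallest: 1166, 929, 894, 426, 289, 268, 105 bp.

1166, 929, 894, 426, 289, 268, 105 bp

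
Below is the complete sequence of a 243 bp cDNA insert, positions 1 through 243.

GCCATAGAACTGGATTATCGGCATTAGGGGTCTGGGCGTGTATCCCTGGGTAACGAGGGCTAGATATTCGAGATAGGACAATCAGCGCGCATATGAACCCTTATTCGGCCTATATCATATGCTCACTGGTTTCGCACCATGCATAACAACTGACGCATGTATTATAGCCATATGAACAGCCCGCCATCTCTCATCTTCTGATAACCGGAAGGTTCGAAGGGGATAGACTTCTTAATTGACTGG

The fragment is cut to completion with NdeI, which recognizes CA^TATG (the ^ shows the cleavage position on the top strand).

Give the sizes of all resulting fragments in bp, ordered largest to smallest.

91, 73, 53, 26 bp

NdeI sites (CATATG) start at positions 90, 116, 169.
NdeI cuts after base 2 of each site, so after positions 91, 117, 170.
Linear molecule, 3 cuts → 4 fragments:
  1–91 → 91 bp
  92–117 → 26 bp
  118–170 → 53 bp
  171–243 → 73 bp
Sorted largest to smallest: 91, 73, 53, 26 bp.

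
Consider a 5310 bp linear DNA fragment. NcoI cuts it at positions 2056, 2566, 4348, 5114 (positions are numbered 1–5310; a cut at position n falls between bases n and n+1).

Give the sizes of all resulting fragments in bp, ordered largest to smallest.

Linear molecule, 4 cuts → 5 fragments:
  2056 − 0 = 2056 bp
  2566 − 2056 = 510 bp
  4348 − 2566 = 1782 bp
  5114 − 4348 = 766 bp
  5310 − 5114 = 196 bp
Sorted largest to smallest: 2056, 1782, 766, 510, 196 bp.

2056, 1782, 766, 510, 196 bp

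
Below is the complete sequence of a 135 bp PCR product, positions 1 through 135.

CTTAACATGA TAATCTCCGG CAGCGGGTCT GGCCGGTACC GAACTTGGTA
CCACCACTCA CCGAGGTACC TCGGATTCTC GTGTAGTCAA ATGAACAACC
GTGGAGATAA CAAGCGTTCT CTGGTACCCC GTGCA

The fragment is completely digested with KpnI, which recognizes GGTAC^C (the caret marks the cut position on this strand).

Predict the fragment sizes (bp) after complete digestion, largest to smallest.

58, 39, 18, 12, 8 bp

KpnI sites (GGTACC) start at positions 35, 47, 65, 123.
KpnI cuts after base 5 of each site (before the last base), so after positions 39, 51, 69, 127.
Linear molecule, 4 cuts → 5 fragments:
  1–39 → 39 bp
  40–51 → 12 bp
  52–69 → 18 bp
  70–127 → 58 bp
  128–135 → 8 bp
Sorted largest to smallest: 58, 39, 18, 12, 8 bp.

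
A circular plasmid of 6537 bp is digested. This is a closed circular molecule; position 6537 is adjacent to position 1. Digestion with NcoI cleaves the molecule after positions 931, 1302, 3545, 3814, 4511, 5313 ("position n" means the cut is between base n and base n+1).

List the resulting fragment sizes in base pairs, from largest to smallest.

Circular molecule, 6 cuts → 6 fragments:
  1302 − 931 = 371 bp
  3545 − 1302 = 2243 bp
  3814 − 3545 = 269 bp
  4511 − 3814 = 697 bp
  5313 − 4511 = 802 bp
  wrap: 6537 − 5313 + 931 = 2155 bp
Sorted largest to smallest: 2243, 2155, 802, 697, 371, 269 bp.

2243, 2155, 802, 697, 371, 269 bp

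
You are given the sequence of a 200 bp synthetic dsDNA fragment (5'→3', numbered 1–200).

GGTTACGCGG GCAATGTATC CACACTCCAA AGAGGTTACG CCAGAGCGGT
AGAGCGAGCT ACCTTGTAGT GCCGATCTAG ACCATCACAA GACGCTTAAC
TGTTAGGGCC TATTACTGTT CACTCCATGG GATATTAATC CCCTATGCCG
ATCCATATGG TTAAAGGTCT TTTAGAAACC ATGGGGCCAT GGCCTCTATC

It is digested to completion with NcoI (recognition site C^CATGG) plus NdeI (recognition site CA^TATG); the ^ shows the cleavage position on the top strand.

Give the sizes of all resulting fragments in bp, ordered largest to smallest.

125, 30, 24, 13, 8 bp

NcoI sites (CCATGG) start at positions 125, 179, 187.
NcoI cuts after the first base of each site, so after positions 125, 179, 187.
The NdeI site (CATATG) starts at position 154.
NdeI cuts after base 2 of each site, so after position 155.
Combined cut positions: 125, 155, 179, 187.
Linear molecule, 4 cuts → 5 fragments:
  1–125 → 125 bp
  126–155 → 30 bp
  156–179 → 24 bp
  180–187 → 8 bp
  188–200 → 13 bp
Sorted largest to smallest: 125, 30, 24, 13, 8 bp.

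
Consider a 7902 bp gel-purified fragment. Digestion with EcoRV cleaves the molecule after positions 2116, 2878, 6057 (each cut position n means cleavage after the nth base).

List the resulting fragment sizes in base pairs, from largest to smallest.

Linear molecule, 3 cuts → 4 fragments:
  2116 − 0 = 2116 bp
  2878 − 2116 = 762 bp
  6057 − 2878 = 3179 bp
  7902 − 6057 = 1845 bp
Sorted largest to smallest: 3179, 2116, 1845, 762 bp.

3179, 2116, 1845, 762 bp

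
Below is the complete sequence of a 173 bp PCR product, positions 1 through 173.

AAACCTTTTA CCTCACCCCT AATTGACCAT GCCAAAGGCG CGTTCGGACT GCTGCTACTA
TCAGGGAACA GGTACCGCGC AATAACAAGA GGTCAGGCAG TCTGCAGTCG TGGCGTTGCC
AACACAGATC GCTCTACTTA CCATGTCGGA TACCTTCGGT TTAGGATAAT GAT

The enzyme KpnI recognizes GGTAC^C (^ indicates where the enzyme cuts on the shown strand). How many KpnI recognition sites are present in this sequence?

GGTACC occurs starting at position 71.
KpnI cuts at 1 site.

1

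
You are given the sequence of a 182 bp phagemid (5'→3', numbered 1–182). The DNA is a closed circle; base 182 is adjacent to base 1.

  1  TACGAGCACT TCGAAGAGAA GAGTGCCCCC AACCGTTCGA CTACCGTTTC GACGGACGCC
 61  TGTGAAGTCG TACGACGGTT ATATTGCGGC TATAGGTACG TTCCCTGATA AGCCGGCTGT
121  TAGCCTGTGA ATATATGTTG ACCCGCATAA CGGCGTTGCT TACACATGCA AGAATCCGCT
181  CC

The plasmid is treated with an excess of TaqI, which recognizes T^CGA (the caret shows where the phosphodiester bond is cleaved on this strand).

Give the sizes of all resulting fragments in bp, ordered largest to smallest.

144, 26, 12 bp

TaqI sites (TCGA) start at positions 11, 37, 49.
TaqI cuts after the first base of each site, so after positions 11, 37, 49.
Circular molecule, 3 cuts → 3 fragments:
  12–37 → 26 bp
  38–49 → 12 bp
  50–182 then 1–11 → 133 + 11 = 144 bp
Sorted largest to smallest: 144, 26, 12 bp.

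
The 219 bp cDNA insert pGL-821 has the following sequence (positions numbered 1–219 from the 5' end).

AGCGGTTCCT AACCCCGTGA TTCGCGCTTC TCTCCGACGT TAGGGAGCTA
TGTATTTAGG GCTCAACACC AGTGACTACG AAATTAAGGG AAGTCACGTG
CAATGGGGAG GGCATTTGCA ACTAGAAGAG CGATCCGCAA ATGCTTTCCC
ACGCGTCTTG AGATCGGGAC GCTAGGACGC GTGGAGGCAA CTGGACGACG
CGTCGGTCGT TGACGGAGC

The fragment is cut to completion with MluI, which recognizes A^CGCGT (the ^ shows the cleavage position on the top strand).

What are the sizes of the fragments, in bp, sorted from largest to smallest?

MluI sites (ACGCGT) start at positions 151, 177, 198.
MluI cuts after the first base of each site, so after positions 151, 177, 198.
Linear molecule, 3 cuts → 4 fragments:
  1–151 → 151 bp
  152–177 → 26 bp
  178–198 → 21 bp
  199–219 → 21 bp
Sorted largest to smallest: 151, 26, 21, 21 bp.

151, 26, 21, 21 bp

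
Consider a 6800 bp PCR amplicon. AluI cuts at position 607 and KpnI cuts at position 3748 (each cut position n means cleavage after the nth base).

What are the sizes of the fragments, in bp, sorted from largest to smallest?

3141, 3052, 607 bp

Combined cut positions (sorted): 607, 3748.
Linear molecule, 2 cuts → 3 fragments:
  607 − 0 = 607 bp
  3748 − 607 = 3141 bp
  6800 − 3748 = 3052 bp
Sorted largest to smallest: 3141, 3052, 607 bp.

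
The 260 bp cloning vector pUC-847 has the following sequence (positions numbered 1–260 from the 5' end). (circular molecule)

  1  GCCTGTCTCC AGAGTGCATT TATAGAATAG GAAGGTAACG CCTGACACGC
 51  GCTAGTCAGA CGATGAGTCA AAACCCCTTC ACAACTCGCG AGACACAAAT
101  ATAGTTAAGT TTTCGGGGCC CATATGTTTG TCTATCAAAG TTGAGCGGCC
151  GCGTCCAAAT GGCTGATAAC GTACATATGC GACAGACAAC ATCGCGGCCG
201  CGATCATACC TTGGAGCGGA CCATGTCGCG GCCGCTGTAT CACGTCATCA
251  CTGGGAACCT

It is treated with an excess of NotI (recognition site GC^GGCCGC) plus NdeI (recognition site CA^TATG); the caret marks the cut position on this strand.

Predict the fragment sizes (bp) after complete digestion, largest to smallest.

NotI sites (GCGGCCGC) start at positions 145, 194, 228.
NotI cuts after base 2 of each site, so after positions 146, 195, 229.
NdeI sites (CATATG) start at positions 121, 174.
NdeI cuts after base 2 of each site, so after positions 122, 175.
Combined cut positions: 122, 146, 175, 195, 229.
Circular molecule, 5 cuts → 5 fragments:
  123–146 → 24 bp
  147–175 → 29 bp
  176–195 → 20 bp
  196–229 → 34 bp
  230–260 then 1–122 → 31 + 122 = 153 bp
Sorted largest to smallest: 153, 34, 29, 24, 20 bp.

153, 34, 29, 24, 20 bp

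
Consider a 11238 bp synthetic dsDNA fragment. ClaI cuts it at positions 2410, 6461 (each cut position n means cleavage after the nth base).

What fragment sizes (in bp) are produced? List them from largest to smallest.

4777, 4051, 2410 bp

Linear molecule, 2 cuts → 3 fragments:
  2410 − 0 = 2410 bp
  6461 − 2410 = 4051 bp
  11238 − 6461 = 4777 bp
Sorted largest to smallest: 4777, 4051, 2410 bp.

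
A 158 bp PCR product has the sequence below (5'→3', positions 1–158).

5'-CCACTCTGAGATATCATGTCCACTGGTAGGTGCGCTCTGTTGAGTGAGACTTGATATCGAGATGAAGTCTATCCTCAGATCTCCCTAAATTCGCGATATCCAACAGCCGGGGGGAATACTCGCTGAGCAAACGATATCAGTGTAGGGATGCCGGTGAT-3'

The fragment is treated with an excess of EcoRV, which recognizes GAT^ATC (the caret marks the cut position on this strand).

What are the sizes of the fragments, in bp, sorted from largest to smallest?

EcoRV sites (GATATC) start at positions 10, 53, 95, 133.
EcoRV cuts after base 3 of each site, so after positions 12, 55, 97, 135.
Linear molecule, 4 cuts → 5 fragments:
  1–12 → 12 bp
  13–55 → 43 bp
  56–97 → 42 bp
  98–135 → 38 bp
  136–158 → 23 bp
Sorted largest to smallest: 43, 42, 38, 23, 12 bp.

43, 42, 38, 23, 12 bp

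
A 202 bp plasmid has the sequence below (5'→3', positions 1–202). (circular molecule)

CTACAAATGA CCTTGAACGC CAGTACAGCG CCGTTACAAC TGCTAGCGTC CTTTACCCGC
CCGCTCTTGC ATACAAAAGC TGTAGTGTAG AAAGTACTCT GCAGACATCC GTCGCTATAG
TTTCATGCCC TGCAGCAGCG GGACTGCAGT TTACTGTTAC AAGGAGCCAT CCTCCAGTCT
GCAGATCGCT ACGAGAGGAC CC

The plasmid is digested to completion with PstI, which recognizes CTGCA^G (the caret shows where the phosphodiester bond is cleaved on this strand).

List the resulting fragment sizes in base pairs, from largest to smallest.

122, 35, 31, 14 bp

PstI sites (CTGCAG) start at positions 99, 130, 144, 179.
PstI cuts after base 5 of each site (before the last base), so after positions 103, 134, 148, 183.
Circular molecule, 4 cuts → 4 fragments:
  104–134 → 31 bp
  135–148 → 14 bp
  149–183 → 35 bp
  184–202 then 1–103 → 19 + 103 = 122 bp
Sorted largest to smallest: 122, 35, 31, 14 bp.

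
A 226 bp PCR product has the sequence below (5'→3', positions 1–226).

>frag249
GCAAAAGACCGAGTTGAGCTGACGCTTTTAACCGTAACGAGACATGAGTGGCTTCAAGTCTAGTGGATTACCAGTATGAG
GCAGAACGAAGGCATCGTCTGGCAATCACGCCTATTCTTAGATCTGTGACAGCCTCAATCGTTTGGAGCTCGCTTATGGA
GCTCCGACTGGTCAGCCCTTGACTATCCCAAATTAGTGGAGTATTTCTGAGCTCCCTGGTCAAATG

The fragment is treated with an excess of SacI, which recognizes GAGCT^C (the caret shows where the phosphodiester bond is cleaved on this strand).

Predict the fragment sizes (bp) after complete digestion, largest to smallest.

150, 50, 13, 13 bp

SacI sites (GAGCTC) start at positions 146, 159, 209.
SacI cuts after base 5 of each site (before the last base), so after positions 150, 163, 213.
Linear molecule, 3 cuts → 4 fragments:
  1–150 → 150 bp
  151–163 → 13 bp
  164–213 → 50 bp
  214–226 → 13 bp
Sorted largest to smallest: 150, 50, 13, 13 bp.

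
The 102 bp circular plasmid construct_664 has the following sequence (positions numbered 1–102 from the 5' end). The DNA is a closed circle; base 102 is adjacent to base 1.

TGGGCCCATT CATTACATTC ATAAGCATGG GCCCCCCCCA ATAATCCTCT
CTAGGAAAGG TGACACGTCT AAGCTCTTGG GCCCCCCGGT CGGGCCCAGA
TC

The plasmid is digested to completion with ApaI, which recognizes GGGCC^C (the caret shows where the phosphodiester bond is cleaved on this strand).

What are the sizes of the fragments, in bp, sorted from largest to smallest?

50, 27, 13, 12 bp

ApaI sites (GGGCCC) start at positions 2, 29, 79, 92.
ApaI cuts after base 5 of each site (before the last base), so after positions 6, 33, 83, 96.
Circular molecule, 4 cuts → 4 fragments:
  7–33 → 27 bp
  34–83 → 50 bp
  84–96 → 13 bp
  97–102 then 1–6 → 6 + 6 = 12 bp
Sorted largest to smallest: 50, 27, 13, 12 bp.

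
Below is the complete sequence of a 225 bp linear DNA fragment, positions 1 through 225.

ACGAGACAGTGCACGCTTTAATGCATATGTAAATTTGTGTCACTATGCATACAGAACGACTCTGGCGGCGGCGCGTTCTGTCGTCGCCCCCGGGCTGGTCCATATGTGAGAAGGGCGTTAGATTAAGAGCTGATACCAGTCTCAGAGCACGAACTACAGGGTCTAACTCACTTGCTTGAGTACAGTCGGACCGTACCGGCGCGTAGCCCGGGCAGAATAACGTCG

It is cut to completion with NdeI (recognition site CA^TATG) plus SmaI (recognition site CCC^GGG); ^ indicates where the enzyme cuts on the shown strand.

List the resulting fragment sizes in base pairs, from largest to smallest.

NdeI sites (CATATG) start at positions 24, 101.
NdeI cuts after base 2 of each site, so after positions 25, 102.
SmaI sites (CCCGGG) start at positions 89, 207.
SmaI cuts after base 3 of each site, so after positions 91, 209.
Combined cut positions: 25, 91, 102, 209.
Linear molecule, 4 cuts → 5 fragments:
  1–25 → 25 bp
  26–91 → 66 bp
  92–102 → 11 bp
  103–209 → 107 bp
  210–225 → 16 bp
Sorted largest to smallest: 107, 66, 25, 16, 11 bp.

107, 66, 25, 16, 11 bp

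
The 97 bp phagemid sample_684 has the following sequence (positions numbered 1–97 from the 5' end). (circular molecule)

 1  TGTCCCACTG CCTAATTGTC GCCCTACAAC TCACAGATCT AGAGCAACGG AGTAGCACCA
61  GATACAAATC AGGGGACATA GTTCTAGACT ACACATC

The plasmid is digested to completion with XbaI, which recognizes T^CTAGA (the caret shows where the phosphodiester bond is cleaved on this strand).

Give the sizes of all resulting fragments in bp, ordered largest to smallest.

52, 45 bp

XbaI sites (TCTAGA) start at positions 38, 83.
XbaI cuts after the first base of each site, so after positions 38, 83.
Circular molecule, 2 cuts → 2 fragments:
  39–83 → 45 bp
  84–97 then 1–38 → 14 + 38 = 52 bp
Sorted largest to smallest: 52, 45 bp.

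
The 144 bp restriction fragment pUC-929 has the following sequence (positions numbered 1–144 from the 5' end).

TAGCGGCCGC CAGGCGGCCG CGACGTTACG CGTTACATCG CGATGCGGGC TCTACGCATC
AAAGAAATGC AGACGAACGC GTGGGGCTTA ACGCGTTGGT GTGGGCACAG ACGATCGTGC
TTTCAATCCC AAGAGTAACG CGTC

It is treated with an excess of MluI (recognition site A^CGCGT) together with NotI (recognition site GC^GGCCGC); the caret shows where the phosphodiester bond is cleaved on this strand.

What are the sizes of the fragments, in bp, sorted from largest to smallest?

MluI sites (ACGCGT) start at positions 28, 77, 91, 138.
MluI cuts after the first base of each site, so after positions 28, 77, 91, 138.
NotI sites (GCGGCCGC) start at positions 3, 14.
NotI cuts after base 2 of each site, so after positions 4, 15.
Combined cut positions: 4, 15, 28, 77, 91, 138.
Linear molecule, 6 cuts → 7 fragments:
  1–4 → 4 bp
  5–15 → 11 bp
  16–28 → 13 bp
  29–77 → 49 bp
  78–91 → 14 bp
  92–138 → 47 bp
  139–144 → 6 bp
Sorted largest to smallest: 49, 47, 14, 13, 11, 6, 4 bp.

49, 47, 14, 13, 11, 6, 4 bp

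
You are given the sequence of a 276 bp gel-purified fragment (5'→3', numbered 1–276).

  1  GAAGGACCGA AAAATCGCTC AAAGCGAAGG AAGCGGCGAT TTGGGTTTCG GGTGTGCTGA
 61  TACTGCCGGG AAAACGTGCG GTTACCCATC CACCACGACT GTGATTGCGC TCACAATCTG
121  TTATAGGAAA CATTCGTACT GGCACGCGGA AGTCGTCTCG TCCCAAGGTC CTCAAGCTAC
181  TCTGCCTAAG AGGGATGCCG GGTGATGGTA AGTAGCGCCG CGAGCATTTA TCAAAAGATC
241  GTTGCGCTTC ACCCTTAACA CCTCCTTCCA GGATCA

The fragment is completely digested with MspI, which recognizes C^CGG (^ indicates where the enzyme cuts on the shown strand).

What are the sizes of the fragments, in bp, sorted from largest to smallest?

132, 78, 66 bp

MspI sites (CCGG) start at positions 66, 198.
MspI cuts after the first base of each site, so after positions 66, 198.
Linear molecule, 2 cuts → 3 fragments:
  1–66 → 66 bp
  67–198 → 132 bp
  199–276 → 78 bp
Sorted largest to smallest: 132, 78, 66 bp.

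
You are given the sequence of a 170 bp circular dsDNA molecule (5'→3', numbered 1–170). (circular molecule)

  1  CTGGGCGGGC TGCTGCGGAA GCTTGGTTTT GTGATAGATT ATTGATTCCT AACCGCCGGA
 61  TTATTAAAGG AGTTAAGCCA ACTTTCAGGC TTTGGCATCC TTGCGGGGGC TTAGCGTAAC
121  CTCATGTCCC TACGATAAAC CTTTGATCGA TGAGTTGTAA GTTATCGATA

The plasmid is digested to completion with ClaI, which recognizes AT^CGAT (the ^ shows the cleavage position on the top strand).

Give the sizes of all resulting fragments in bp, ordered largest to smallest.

ClaI sites (ATCGAT) start at positions 146, 164.
ClaI cuts after base 2 of each site, so after positions 147, 165.
Circular molecule, 2 cuts → 2 fragments:
  148–165 → 18 bp
  166–170 then 1–147 → 5 + 147 = 152 bp
Sorted largest to smallest: 152, 18 bp.

152, 18 bp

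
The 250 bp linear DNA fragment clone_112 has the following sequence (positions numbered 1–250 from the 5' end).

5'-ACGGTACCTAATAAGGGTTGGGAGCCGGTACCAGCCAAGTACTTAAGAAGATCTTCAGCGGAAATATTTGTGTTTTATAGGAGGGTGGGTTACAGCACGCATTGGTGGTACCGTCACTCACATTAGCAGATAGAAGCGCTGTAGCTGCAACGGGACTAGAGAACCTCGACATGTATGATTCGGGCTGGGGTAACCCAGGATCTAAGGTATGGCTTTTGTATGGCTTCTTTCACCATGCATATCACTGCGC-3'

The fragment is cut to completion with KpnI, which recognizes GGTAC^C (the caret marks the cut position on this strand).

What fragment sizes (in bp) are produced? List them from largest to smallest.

KpnI sites (GGTACC) start at positions 3, 27, 107.
KpnI cuts after base 5 of each site (before the last base), so after positions 7, 31, 111.
Linear molecule, 3 cuts → 4 fragments:
  1–7 → 7 bp
  8–31 → 24 bp
  32–111 → 80 bp
  112–250 → 139 bp
Sorted largest to smallest: 139, 80, 24, 7 bp.

139, 80, 24, 7 bp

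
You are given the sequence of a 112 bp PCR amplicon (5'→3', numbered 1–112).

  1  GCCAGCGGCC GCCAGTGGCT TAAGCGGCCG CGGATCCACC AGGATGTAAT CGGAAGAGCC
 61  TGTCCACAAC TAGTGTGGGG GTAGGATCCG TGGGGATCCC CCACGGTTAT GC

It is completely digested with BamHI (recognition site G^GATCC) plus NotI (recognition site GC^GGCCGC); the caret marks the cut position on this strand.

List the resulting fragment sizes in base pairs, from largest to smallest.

52, 19, 18, 10, 7, 6 bp

BamHI sites (GGATCC) start at positions 32, 84, 94.
BamHI cuts after the first base of each site, so after positions 32, 84, 94.
NotI sites (GCGGCCGC) start at positions 5, 24.
NotI cuts after base 2 of each site, so after positions 6, 25.
Combined cut positions: 6, 25, 32, 84, 94.
Linear molecule, 5 cuts → 6 fragments:
  1–6 → 6 bp
  7–25 → 19 bp
  26–32 → 7 bp
  33–84 → 52 bp
  85–94 → 10 bp
  95–112 → 18 bp
Sorted largest to smallest: 52, 19, 18, 10, 7, 6 bp.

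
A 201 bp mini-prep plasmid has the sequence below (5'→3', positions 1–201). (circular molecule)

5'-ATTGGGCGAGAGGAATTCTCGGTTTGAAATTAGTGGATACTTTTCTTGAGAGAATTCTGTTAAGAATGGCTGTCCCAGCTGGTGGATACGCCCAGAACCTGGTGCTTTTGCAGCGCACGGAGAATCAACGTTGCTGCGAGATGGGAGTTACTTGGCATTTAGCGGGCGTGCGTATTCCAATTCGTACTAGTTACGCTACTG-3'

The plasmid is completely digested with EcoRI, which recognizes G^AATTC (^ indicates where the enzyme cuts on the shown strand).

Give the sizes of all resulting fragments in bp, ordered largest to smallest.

162, 39 bp

EcoRI sites (GAATTC) start at positions 13, 52.
EcoRI cuts after the first base of each site, so after positions 13, 52.
Circular molecule, 2 cuts → 2 fragments:
  14–52 → 39 bp
  53–201 then 1–13 → 149 + 13 = 162 bp
Sorted largest to smallest: 162, 39 bp.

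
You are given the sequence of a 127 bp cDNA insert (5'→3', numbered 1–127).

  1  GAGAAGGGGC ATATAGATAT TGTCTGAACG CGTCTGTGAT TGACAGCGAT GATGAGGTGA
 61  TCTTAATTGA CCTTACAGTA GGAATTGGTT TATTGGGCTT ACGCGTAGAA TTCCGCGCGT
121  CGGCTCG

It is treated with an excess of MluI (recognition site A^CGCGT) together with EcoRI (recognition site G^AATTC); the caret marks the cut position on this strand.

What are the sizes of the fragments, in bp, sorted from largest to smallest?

MluI sites (ACGCGT) start at positions 28, 101.
MluI cuts after the first base of each site, so after positions 28, 101.
The EcoRI site (GAATTC) starts at position 108.
EcoRI cuts after the first base of each site, so after position 108.
Combined cut positions: 28, 101, 108.
Linear molecule, 3 cuts → 4 fragments:
  1–28 → 28 bp
  29–101 → 73 bp
  102–108 → 7 bp
  109–127 → 19 bp
Sorted largest to smallest: 73, 28, 19, 7 bp.

73, 28, 19, 7 bp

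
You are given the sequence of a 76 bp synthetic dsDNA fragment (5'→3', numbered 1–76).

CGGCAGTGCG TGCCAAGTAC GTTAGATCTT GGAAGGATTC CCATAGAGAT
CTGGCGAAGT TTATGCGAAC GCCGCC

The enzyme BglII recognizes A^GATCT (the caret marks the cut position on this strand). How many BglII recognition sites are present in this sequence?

AGATCT occurs starting at positions 24, 47.
BglII cuts at 2 sites.

2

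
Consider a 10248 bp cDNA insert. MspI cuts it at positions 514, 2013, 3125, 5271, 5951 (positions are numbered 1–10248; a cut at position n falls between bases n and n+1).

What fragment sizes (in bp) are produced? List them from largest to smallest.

4297, 2146, 1499, 1112, 680, 514 bp

Linear molecule, 5 cuts → 6 fragments:
  514 − 0 = 514 bp
  2013 − 514 = 1499 bp
  3125 − 2013 = 1112 bp
  5271 − 3125 = 2146 bp
  5951 − 5271 = 680 bp
  10248 − 5951 = 4297 bp
Sorted largest to smallest: 4297, 2146, 1499, 1112, 680, 514 bp.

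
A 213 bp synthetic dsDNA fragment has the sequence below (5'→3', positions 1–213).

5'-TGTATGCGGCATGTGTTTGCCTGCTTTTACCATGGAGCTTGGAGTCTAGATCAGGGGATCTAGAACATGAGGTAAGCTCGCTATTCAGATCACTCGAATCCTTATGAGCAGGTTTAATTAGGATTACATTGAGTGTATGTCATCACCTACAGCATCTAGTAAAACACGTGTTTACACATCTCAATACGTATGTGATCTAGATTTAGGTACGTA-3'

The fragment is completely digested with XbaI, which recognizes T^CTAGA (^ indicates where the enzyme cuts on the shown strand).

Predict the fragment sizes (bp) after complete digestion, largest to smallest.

XbaI sites (TCTAGA) start at positions 45, 59, 196.
XbaI cuts after the first base of each site, so after positions 45, 59, 196.
Linear molecule, 3 cuts → 4 fragments:
  1–45 → 45 bp
  46–59 → 14 bp
  60–196 → 137 bp
  197–213 → 17 bp
Sorted largest to smallest: 137, 45, 17, 14 bp.

137, 45, 17, 14 bp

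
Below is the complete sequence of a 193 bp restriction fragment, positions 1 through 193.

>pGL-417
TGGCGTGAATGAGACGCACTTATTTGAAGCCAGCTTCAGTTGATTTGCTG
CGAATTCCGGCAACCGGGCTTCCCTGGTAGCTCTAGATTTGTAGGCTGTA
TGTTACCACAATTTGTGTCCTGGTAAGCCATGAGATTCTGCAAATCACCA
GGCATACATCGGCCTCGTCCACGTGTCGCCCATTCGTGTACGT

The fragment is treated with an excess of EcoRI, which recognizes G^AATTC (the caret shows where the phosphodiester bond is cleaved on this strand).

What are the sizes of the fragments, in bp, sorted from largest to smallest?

141, 52 bp

The EcoRI site (GAATTC) starts at position 52.
EcoRI cuts after the first base of each site, so after position 52.
Linear molecule, 1 cut → 2 fragments:
  1–52 → 52 bp
  53–193 → 141 bp
Sorted largest to smallest: 141, 52 bp.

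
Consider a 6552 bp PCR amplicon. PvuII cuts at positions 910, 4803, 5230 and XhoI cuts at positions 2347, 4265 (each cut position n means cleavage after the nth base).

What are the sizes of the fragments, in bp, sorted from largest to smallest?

1918, 1437, 1322, 910, 538, 427 bp

Combined cut positions (sorted): 910, 2347, 4265, 4803, 5230.
Linear molecule, 5 cuts → 6 fragments:
  910 − 0 = 910 bp
  2347 − 910 = 1437 bp
  4265 − 2347 = 1918 bp
  4803 − 4265 = 538 bp
  5230 − 4803 = 427 bp
  6552 − 5230 = 1322 bp
Sorted largest to smallest: 1918, 1437, 1322, 910, 538, 427 bp.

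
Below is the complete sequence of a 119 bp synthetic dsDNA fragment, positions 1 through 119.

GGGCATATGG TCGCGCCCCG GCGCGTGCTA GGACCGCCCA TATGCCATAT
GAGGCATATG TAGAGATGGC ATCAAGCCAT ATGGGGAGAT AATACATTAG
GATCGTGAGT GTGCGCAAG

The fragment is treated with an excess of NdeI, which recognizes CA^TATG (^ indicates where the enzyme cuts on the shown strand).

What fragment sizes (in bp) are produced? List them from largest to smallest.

40, 35, 23, 9, 7, 5 bp

NdeI sites (CATATG) start at positions 4, 39, 46, 55, 78.
NdeI cuts after base 2 of each site, so after positions 5, 40, 47, 56, 79.
Linear molecule, 5 cuts → 6 fragments:
  1–5 → 5 bp
  6–40 → 35 bp
  41–47 → 7 bp
  48–56 → 9 bp
  57–79 → 23 bp
  80–119 → 40 bp
Sorted largest to smallest: 40, 35, 23, 9, 7, 5 bp.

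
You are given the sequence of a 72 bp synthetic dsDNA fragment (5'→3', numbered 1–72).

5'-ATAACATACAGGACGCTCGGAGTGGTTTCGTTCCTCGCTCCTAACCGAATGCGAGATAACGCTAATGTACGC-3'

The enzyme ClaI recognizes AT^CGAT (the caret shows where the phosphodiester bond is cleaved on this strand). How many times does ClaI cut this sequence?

0

No occurrence of ATCGAT is present in the sequence.
ClaI does not cut: 0 sites.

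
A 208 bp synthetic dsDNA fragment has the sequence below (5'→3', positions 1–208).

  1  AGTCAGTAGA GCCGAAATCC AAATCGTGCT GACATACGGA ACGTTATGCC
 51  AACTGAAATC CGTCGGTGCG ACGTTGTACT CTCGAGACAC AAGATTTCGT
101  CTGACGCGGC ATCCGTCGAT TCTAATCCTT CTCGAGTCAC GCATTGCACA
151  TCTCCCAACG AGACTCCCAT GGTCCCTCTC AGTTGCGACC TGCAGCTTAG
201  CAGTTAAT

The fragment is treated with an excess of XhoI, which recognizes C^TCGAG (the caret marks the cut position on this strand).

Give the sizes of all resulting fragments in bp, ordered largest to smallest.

XhoI sites (CTCGAG) start at positions 81, 131.
XhoI cuts after the first base of each site, so after positions 81, 131.
Linear molecule, 2 cuts → 3 fragments:
  1–81 → 81 bp
  82–131 → 50 bp
  132–208 → 77 bp
Sorted largest to smallest: 81, 77, 50 bp.

81, 77, 50 bp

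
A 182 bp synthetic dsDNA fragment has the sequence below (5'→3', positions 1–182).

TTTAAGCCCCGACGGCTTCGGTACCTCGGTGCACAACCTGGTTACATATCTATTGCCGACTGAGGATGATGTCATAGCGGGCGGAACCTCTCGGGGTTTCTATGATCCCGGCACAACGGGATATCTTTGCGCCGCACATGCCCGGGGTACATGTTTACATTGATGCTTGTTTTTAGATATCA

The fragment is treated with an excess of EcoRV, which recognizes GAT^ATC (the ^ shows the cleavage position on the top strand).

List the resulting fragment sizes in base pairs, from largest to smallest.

EcoRV sites (GATATC) start at positions 120, 176.
EcoRV cuts after base 3 of each site, so after positions 122, 178.
Linear molecule, 2 cuts → 3 fragments:
  1–122 → 122 bp
  123–178 → 56 bp
  179–182 → 4 bp
Sorted largest to smallest: 122, 56, 4 bp.

122, 56, 4 bp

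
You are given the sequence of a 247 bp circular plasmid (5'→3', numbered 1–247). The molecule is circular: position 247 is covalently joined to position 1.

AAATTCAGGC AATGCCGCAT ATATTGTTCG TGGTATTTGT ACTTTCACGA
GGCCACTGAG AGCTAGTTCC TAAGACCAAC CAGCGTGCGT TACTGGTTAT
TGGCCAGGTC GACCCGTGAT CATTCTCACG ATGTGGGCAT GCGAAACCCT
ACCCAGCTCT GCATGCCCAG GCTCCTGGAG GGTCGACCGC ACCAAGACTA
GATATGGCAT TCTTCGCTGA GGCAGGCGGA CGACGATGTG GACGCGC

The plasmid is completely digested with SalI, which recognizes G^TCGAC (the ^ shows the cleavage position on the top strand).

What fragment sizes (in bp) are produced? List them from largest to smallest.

173, 74 bp

SalI sites (GTCGAC) start at positions 108, 182.
SalI cuts after the first base of each site, so after positions 108, 182.
Circular molecule, 2 cuts → 2 fragments:
  109–182 → 74 bp
  183–247 then 1–108 → 65 + 108 = 173 bp
Sorted largest to smallest: 173, 74 bp.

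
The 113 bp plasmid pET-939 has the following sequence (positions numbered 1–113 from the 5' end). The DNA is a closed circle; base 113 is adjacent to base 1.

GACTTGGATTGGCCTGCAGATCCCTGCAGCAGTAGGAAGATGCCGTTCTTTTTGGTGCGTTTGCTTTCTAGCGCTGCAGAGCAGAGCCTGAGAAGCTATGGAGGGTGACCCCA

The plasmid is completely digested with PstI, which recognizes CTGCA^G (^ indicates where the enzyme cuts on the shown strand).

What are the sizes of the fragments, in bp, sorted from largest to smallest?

PstI sites (CTGCAG) start at positions 14, 24, 74.
PstI cuts after base 5 of each site (before the last base), so after positions 18, 28, 78.
Circular molecule, 3 cuts → 3 fragments:
  19–28 → 10 bp
  29–78 → 50 bp
  79–113 then 1–18 → 35 + 18 = 53 bp
Sorted largest to smallest: 53, 50, 10 bp.

53, 50, 10 bp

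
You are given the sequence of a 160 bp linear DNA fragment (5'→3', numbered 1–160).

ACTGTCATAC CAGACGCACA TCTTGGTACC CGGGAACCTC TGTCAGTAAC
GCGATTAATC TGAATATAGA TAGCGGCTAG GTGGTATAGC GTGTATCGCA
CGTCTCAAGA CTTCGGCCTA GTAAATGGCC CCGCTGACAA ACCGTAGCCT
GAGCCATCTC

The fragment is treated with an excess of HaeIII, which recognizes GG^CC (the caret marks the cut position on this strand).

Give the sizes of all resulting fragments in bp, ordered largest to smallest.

116, 32, 12 bp

HaeIII sites (GGCC) start at positions 115, 127.
HaeIII cuts after base 2 of each site, so after positions 116, 128.
Linear molecule, 2 cuts → 3 fragments:
  1–116 → 116 bp
  117–128 → 12 bp
  129–160 → 32 bp
Sorted largest to smallest: 116, 32, 12 bp.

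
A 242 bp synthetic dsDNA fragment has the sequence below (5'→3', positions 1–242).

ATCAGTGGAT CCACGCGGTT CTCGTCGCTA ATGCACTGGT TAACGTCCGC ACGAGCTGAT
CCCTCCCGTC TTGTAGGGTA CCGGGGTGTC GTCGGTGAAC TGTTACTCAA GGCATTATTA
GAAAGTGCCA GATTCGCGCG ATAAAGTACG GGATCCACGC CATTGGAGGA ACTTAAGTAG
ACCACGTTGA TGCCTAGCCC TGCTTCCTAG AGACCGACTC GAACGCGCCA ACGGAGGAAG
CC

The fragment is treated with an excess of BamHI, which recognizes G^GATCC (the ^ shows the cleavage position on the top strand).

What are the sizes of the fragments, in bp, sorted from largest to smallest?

BamHI sites (GGATCC) start at positions 7, 151.
BamHI cuts after the first base of each site, so after positions 7, 151.
Linear molecule, 2 cuts → 3 fragments:
  1–7 → 7 bp
  8–151 → 144 bp
  152–242 → 91 bp
Sorted largest to smallest: 144, 91, 7 bp.

144, 91, 7 bp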